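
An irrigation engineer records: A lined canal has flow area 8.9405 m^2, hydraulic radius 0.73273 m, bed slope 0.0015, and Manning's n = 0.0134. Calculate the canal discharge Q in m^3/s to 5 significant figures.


Approach: apply Manning's equation, Q = (1/n)*A*R^(2/3)*S^(1/2).
Q = (1/0.0134) * 8.9405 * 0.73273^(2/3) * 0.0015^(1/2) = 21.002 m^3/s
Therefore the canal discharge Q = 21.002 m^3/s.


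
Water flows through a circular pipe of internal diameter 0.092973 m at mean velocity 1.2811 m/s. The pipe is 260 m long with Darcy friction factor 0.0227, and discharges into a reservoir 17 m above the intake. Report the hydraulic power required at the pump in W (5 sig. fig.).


Approach: apply continuity + Darcy-Weisbach + hydraulic power, Q = A*v; hf = f*(L/D)*(v^2/(2g)); H = static + hf; P = rho*g*Q*H.
Step 1 — flow rate (continuity, Q = A*v):
  A = pi*(0.092973/2)^2 = 0.006788965 m^2
  Q = 0.006788965 * 1.2811 = 0.008697343 m^3/s
Step 2 — friction head loss (Darcy-Weisbach):
  hf = 0.0227 * (260/0.092973) * (1.2811^2 / (2*9.81))
  hf = 5.310182 m
Step 3 — total head: H = 17 + 5.310182 = 22.31018 m
Step 4 — hydraulic power (P = rho*g*Q*H):
  P = 1000 * 9.81 * 0.008697343 * 22.31018 = 1903.5 W
Therefore the hydraulic power required at the pump = 1903.5 W.


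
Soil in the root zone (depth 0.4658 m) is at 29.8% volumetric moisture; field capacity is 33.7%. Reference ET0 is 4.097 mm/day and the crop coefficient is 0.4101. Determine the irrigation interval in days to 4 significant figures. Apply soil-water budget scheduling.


Approach: apply soil-water budget scheduling, SMD = (FC-theta)/100*depth*1000; ETc = ET0*Kc; interval = SMD/ETc.
Step 1 — soil moisture deficit:
  SMD = (33.7 - 29.8)/100 * 0.4658 * 1000 = 18.1662 mm
Step 2 — daily crop ET (ETc = ET0*Kc):
  ETc = 4.097 * 0.4101 = 1.68018 mm/day
Step 3 — irrigation interval (SMD/ETc):
  interval = 18.1662 / 1.68018 = 10.81 days
Therefore the irrigation interval = 10.81 days.


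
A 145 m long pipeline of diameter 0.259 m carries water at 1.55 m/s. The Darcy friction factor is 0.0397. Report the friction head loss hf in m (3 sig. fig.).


Approach: apply the Darcy-Weisbach equation, hf = f*(L/D)*(v^2/(2g)).
hf = 0.0397 * (145/0.259) * (1.55^2 / (2*9.81))
hf = 2.72 m
Therefore the friction head loss hf = 2.72 m.


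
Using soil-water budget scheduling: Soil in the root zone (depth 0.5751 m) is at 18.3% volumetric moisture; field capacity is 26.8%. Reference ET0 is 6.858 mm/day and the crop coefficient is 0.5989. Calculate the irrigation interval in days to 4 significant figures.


Approach: apply soil-water budget scheduling, SMD = (FC-theta)/100*depth*1000; ETc = ET0*Kc; interval = SMD/ETc.
Step 1 — soil moisture deficit:
  SMD = (26.8 - 18.3)/100 * 0.5751 * 1000 = 48.8835 mm
Step 2 — daily crop ET (ETc = ET0*Kc):
  ETc = 6.858 * 0.5989 = 4.10726 mm/day
Step 3 — irrigation interval (SMD/ETc):
  interval = 48.8835 / 4.10726 = 11.90 days
Therefore the irrigation interval = 11.90 days.


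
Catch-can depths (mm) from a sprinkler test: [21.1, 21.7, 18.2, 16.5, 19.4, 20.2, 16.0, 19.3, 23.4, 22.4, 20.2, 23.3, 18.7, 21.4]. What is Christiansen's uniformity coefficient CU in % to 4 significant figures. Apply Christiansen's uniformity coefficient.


Approach: apply Christiansen's uniformity coefficient, CU = (1 - mean_abs_deviation/mean)*100.
mean = 20.1286 mm
mean |d_i - mean| = 1.81020 mm
CU = (1 - 1.81020/20.1286)*100 = 91.01 %
Therefore Christiansen's uniformity coefficient CU = 91.01 %.


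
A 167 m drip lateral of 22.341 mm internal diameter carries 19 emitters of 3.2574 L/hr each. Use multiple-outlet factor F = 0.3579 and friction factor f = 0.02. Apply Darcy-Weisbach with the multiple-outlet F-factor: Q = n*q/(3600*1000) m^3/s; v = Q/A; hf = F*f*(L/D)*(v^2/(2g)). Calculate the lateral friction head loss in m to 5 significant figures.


Q = 19*3.2574/(3600*1000) = 1.719183e-05 m^3/s
A = pi*(22.341e-3/2)^2 = 3.920082e-04 m^2, so v = Q/A = 0.04385581 m/s
hf = 0.3579*0.02*(167/0.022341)*(0.04385581^2/(2*9.81)) = 0.0052452 m
Therefore the lateral friction head loss = 0.0052452 m.


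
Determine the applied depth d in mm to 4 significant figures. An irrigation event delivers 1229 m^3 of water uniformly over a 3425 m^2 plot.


Approach: apply depth from volume over area, d = (V/A)*1000.
d = (1229 / 3425) * 1000 = 358.8 mm
Therefore the applied depth d = 358.8 mm.


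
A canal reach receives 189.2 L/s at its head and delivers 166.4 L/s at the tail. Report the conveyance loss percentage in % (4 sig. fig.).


Approach: apply the conveyance loss ratio, loss% = ((Q_head - Q_tail)/Q_head)*100.
loss = ((189.2 - 166.4)/189.2)*100 = 12.05 %
Therefore the conveyance loss percentage = 12.05 %.


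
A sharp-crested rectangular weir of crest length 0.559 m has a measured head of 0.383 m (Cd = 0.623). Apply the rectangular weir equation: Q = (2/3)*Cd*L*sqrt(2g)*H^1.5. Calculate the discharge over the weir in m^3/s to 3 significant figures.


Q = (2/3)*0.623*0.559*sqrt(2*9.81)*0.383^1.5 = 0.244 m^3/s
Therefore the discharge over the weir = 0.244 m^3/s.


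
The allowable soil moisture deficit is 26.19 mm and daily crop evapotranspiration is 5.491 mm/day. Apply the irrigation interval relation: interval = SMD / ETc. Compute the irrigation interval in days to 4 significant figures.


interval = 26.19 / 5.491 = 4.770 days
Therefore the irrigation interval = 4.770 days.


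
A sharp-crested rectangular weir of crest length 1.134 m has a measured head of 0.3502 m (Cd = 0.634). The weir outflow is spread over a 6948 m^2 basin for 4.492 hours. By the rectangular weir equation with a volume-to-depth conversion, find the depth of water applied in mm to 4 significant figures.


Approach: apply the rectangular weir equation with a volume-to-depth conversion, Q = (2/3)*Cd*L*sqrt(2g)*H^1.5; d = Q*t/A * 1000.
Step 1 — weir discharge:
  Q = (2/3)*0.634*1.134*sqrt(2*9.81)*0.3502^1.5 = 0.439982 m^3/s
Step 2 — volume: V = 0.439982 * 4.492*3600 = 7115.03 m^3
Step 3 — depth: d = V/A * 1000 = 7115.03/6948 * 1000 = 1024 mm
Therefore the depth of water applied = 1024 mm.


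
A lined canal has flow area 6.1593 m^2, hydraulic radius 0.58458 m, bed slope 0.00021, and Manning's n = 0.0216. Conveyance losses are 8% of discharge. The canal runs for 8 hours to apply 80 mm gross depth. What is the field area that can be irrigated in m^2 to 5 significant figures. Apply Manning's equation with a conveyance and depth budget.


Approach: apply Manning's equation with a conveyance and depth budget, Q = (1/n)*A*R^(2/3)*S^(1/2); Q_field = Q*(1-loss); Area = Q_field*t/(d/1000).
Step 1 — canal discharge (Manning's equation):
  Q = (1/0.0216) * 6.1593 * 0.58458^(2/3) * 0.00021^(1/2) = 2.889016 m^3/s
Step 2 — delivered flow: Q_field = 2.889016*(1 - 8/100) = 2.657894 m^3/s
Step 3 — volume delivered: V = 2.657894 * 8*3600 = 76547.36 m^3
Step 4 — area served: A = V / (depth/1000) = 76547.36 / 0.08 = 956840 m^2
Therefore the field area that can be irrigated = 956840 m^2.


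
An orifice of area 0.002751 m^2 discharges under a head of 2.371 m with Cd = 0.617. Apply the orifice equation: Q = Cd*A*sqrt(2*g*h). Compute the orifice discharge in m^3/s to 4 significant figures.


Q = 0.617 * 0.002751 * sqrt(2*9.81*2.371) = 0.01158 m^3/s
Therefore the orifice discharge = 0.01158 m^3/s.


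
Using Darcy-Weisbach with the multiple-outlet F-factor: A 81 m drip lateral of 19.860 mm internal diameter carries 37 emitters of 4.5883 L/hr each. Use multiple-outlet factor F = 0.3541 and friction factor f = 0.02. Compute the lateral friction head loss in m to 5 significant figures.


Approach: apply Darcy-Weisbach with the multiple-outlet F-factor, Q = n*q/(3600*1000) m^3/s; v = Q/A; hf = F*f*(L/D)*(v^2/(2g)).
Q = 37*4.5883/(3600*1000) = 4.715753e-05 m^3/s
A = pi*(19.860e-3/2)^2 = 3.097764e-04 m^2, so v = Q/A = 0.1522308 m/s
hf = 0.3541*0.02*(81/0.019860)*(0.1522308^2/(2*9.81)) = 0.034117 m
Therefore the lateral friction head loss = 0.034117 m.


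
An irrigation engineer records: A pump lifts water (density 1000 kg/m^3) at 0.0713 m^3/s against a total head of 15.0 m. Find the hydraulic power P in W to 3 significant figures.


Approach: apply the hydraulic power relation, P = rho*g*Q*H.
P = 1000 * 9.81 * 0.0713 * 15.0 = 10500 W
Therefore the hydraulic power P = 10500 W.


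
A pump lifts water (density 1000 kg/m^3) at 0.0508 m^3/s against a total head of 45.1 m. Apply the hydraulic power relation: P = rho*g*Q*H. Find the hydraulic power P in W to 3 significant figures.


P = 1000 * 9.81 * 0.0508 * 45.1 = 22500 W
Therefore the hydraulic power P = 22500 W.


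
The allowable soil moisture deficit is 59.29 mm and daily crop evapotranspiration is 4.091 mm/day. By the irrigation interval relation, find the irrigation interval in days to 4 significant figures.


Approach: apply the irrigation interval relation, interval = SMD / ETc.
interval = 59.29 / 4.091 = 14.49 days
Therefore the irrigation interval = 14.49 days.


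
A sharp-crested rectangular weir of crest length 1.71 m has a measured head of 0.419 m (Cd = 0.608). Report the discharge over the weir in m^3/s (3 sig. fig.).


Approach: apply the rectangular weir equation, Q = (2/3)*Cd*L*sqrt(2g)*H^1.5.
Q = (2/3)*0.608*1.71*sqrt(2*9.81)*0.419^1.5 = 0.833 m^3/s
Therefore the discharge over the weir = 0.833 m^3/s.


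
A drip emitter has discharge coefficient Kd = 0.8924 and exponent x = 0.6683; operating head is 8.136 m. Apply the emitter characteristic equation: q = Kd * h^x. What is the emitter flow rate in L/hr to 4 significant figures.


q = 0.8924 * 8.136^0.6683 = 3.622 L/hr
Therefore the emitter flow rate = 3.622 L/hr.


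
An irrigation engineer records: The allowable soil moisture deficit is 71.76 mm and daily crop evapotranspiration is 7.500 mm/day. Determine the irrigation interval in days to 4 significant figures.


Approach: apply the irrigation interval relation, interval = SMD / ETc.
interval = 71.76 / 7.500 = 9.568 days
Therefore the irrigation interval = 9.568 days.


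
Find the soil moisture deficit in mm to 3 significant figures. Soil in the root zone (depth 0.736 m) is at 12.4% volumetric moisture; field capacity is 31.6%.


Approach: apply the soil moisture deficit relation, SMD = (FC - theta)/100 * depth * 1000.
SMD = (31.6 - 12.4)/100 * 0.736 * 1000 = 141 mm
Therefore the soil moisture deficit = 141 mm.


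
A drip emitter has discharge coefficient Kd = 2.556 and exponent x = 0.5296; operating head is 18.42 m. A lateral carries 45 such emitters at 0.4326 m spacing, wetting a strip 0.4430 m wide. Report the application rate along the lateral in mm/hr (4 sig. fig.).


Approach: apply the emitter equation with a lateral mass balance, q = Kd*h^x; Q = n*q; rate = Q/(n*spacing*width).
Step 1 — single emitter flow (q = Kd*h^x):
  q = 2.556 * 18.42^0.5296 = 11.9580 L/hr
Step 2 — total lateral flow: Q = 45 * 11.9580 = 538.110 L/hr
Step 3 — wetted area: A = 45 * 0.4326 * 0.4430 = 8.62388 m^2
Step 4 — application rate: Q/A = 538.110/8.62388 = 62.40 mm/hr
Therefore the application rate along the lateral = 62.40 mm/hr.


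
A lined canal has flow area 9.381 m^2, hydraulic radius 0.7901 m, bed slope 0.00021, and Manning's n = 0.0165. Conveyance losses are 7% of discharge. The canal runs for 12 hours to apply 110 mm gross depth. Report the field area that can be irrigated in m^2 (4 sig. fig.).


Approach: apply Manning's equation with a conveyance and depth budget, Q = (1/n)*A*R^(2/3)*S^(1/2); Q_field = Q*(1-loss); Area = Q_field*t/(d/1000).
Step 1 — canal discharge (Manning's equation):
  Q = (1/0.0165) * 9.381 * 0.7901^(2/3) * 0.00021^(1/2) = 7.04146 m^3/s
Step 2 — delivered flow: Q_field = 7.04146*(1 - 7/100) = 6.54856 m^3/s
Step 3 — volume delivered: V = 6.54856 * 12*3600 = 282898 m^3
Step 4 — area served: A = V / (depth/1000) = 282898 / 0.11 = 2572000 m^2
Therefore the field area that can be irrigated = 2572000 m^2.


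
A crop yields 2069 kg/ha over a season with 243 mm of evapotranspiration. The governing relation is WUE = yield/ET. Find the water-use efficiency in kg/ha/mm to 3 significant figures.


WUE = 2069 / 243 = 8.51 kg/ha/mm
Therefore the water-use efficiency = 8.51 kg/ha/mm.


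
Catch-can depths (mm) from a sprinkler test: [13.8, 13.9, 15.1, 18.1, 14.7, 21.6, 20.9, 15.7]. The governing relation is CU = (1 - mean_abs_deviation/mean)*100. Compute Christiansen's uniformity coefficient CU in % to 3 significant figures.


mean = 16.725 mm
mean |d_i - mean| = 2.6063 mm
CU = (1 - 2.6063/16.725)*100 = 84.4 %
Therefore Christiansen's uniformity coefficient CU = 84.4 %.


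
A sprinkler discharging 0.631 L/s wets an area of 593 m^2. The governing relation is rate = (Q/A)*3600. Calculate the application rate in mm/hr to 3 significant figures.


rate = (0.631 / 593) * 3600 = 3.83 mm/hr
Therefore the application rate = 3.83 mm/hr.


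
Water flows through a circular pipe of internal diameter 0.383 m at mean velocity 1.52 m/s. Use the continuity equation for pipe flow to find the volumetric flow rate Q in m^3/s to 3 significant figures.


Approach: apply the continuity equation for pipe flow, Q = A * v with A = pi*(D/2)^2.
A = pi*(0.383/2)^2 = 0.11521 m^2
Q = 0.11521 * 1.52 = 0.175 m^3/s
Therefore the volumetric flow rate Q = 0.175 m^3/s.


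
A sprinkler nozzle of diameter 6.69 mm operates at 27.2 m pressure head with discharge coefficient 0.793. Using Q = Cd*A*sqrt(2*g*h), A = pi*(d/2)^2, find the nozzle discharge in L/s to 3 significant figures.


A = pi*(6.69e-3/2)^2 = 3.5151e-05 m^2
Q = 0.793 * 3.5151e-05 * sqrt(2*9.81*27.2) * 1000 = 0.644 L/s
Therefore the nozzle discharge = 0.644 L/s.


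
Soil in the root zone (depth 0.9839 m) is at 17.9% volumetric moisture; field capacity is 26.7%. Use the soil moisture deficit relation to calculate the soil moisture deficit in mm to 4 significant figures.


Approach: apply the soil moisture deficit relation, SMD = (FC - theta)/100 * depth * 1000.
SMD = (26.7 - 17.9)/100 * 0.9839 * 1000 = 86.58 mm
Therefore the soil moisture deficit = 86.58 mm.


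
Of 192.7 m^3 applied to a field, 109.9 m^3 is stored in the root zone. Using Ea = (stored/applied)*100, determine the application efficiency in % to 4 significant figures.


Ea = (109.9/192.7)*100 = 57.03 %
Therefore the application efficiency = 57.03 %.


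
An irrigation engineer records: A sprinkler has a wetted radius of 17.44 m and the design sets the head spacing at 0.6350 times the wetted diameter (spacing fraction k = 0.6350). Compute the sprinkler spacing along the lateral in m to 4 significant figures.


Approach: apply the sprinkler spacing rule (spacing as a fraction of wetted diameter), S = k*(2*R).
S = 0.6350 * (2 * 17.44) = 22.15 m
Therefore the sprinkler spacing along the lateral = 22.15 m.


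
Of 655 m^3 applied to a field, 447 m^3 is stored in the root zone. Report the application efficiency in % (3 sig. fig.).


Approach: apply the application efficiency ratio, Ea = (stored/applied)*100.
Ea = (447/655)*100 = 68.2 %
Therefore the application efficiency = 68.2 %.


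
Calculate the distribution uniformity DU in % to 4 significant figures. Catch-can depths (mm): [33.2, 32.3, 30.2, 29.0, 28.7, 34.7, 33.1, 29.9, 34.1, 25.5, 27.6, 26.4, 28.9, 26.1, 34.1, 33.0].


Approach: apply the low-quarter distribution uniformity, DU = (mean of lowest quarter of readings / overall mean)*100.
sorted lowest 4 of 16: [25.5, 26.1, 26.4, 27.6] -> mean = 26.4000 mm
overall mean = 30.4250 mm
DU = (26.4000/30.4250)*100 = 86.77 %
Therefore the distribution uniformity DU = 86.77 %.


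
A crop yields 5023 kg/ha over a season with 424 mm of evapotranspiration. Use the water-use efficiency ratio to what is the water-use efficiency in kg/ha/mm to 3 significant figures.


Approach: apply the water-use efficiency ratio, WUE = yield/ET.
WUE = 5023 / 424 = 11.8 kg/ha/mm
Therefore the water-use efficiency = 11.8 kg/ha/mm.


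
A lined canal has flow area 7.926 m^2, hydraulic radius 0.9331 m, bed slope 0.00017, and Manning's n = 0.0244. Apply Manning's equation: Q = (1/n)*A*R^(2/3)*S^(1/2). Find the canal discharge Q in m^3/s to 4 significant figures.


Q = (1/0.0244) * 7.926 * 0.9331^(2/3) * 0.00017^(1/2) = 4.044 m^3/s
Therefore the canal discharge Q = 4.044 m^3/s.


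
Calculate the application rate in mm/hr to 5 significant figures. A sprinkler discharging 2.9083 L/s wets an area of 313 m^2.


Approach: apply the application rate relation, rate = (Q/A)*3600.
rate = (2.9083 / 313) * 3600 = 33.450 mm/hr
Therefore the application rate = 33.450 mm/hr.


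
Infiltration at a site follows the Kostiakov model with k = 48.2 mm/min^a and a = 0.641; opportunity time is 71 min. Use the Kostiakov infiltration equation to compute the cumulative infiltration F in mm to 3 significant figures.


Approach: apply the Kostiakov infiltration equation, F = k*t^a.
F = 48.2 * 71^0.641 = 741 mm
Therefore the cumulative infiltration F = 741 mm.


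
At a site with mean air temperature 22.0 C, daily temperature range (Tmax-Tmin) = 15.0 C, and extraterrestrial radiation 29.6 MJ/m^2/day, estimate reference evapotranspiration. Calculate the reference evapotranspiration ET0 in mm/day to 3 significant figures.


Approach: apply the Hargreaves-Samani method, ET0 = 0.0023*(Tmean+17.8)*sqrt(Tmax-Tmin)*0.408*Ra.
ET0 = 0.0023*(22.0+17.8)*sqrt(15.0)*0.408*29.6 = 4.28 mm/day
Therefore the reference evapotranspiration ET0 = 4.28 mm/day.


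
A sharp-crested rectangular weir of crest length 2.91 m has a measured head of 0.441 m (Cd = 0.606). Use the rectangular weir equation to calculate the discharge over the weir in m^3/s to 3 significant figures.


Approach: apply the rectangular weir equation, Q = (2/3)*Cd*L*sqrt(2g)*H^1.5.
Q = (2/3)*0.606*2.91*sqrt(2*9.81)*0.441^1.5 = 1.53 m^3/s
Therefore the discharge over the weir = 1.53 m^3/s.


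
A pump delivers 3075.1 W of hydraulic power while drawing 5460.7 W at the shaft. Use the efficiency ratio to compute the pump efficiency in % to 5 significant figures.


Approach: apply the efficiency ratio, eta = (P_out/P_in)*100.
eta = (3075.1 / 5460.7) * 100 = 56.313 %
Therefore the pump efficiency = 56.313 %.


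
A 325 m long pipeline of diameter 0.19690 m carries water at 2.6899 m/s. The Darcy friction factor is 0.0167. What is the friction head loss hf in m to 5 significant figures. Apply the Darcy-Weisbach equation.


Approach: apply the Darcy-Weisbach equation, hf = f*(L/D)*(v^2/(2g)).
hf = 0.0167 * (325/0.19690) * (2.6899^2 / (2*9.81))
hf = 10.165 m
Therefore the friction head loss hf = 10.165 m.


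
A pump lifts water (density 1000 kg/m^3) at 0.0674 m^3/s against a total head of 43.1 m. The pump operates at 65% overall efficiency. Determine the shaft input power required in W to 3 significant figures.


Approach: apply hydraulic power then efficiency conversion, P = rho*g*Q*H; P_in = P/eta.
Step 1 — hydraulic power (P = rho*g*Q*H):
  P = 1000 * 9.81 * 0.0674 * 43.1 = 28497 W
Step 2 — input power: P_in = P/eta = 28497 / 0.65 = 43800 W
Therefore the shaft input power required = 43800 W.


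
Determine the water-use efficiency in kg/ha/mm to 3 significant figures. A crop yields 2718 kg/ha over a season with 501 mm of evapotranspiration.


Approach: apply the water-use efficiency ratio, WUE = yield/ET.
WUE = 2718 / 501 = 5.43 kg/ha/mm
Therefore the water-use efficiency = 5.43 kg/ha/mm.


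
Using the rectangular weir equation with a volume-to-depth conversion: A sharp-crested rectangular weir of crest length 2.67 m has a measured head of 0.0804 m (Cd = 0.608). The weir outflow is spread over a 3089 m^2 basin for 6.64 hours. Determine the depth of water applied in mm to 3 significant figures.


Approach: apply the rectangular weir equation with a volume-to-depth conversion, Q = (2/3)*Cd*L*sqrt(2g)*H^1.5; d = Q*t/A * 1000.
Step 1 — weir discharge:
  Q = (2/3)*0.608*2.67*sqrt(2*9.81)*0.0804^1.5 = 0.10928 m^3/s
Step 2 — volume: V = 0.10928 * 6.64*3600 = 2612.3 m^3
Step 3 — depth: d = V/A * 1000 = 2612.3/3089 * 1000 = 846 mm
Therefore the depth of water applied = 846 mm.


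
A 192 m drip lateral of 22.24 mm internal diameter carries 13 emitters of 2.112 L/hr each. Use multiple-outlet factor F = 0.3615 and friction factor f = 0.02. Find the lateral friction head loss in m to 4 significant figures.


Approach: apply Darcy-Weisbach with the multiple-outlet F-factor, Q = n*q/(3600*1000) m^3/s; v = Q/A; hf = F*f*(L/D)*(v^2/(2g)).
Q = 13*2.112/(3600*1000) = 7.62667e-06 m^3/s
A = pi*(22.24e-3/2)^2 = 3.88472e-04 m^2, so v = Q/A = 0.0196325 m/s
hf = 0.3615*0.02*(192/0.02224)*(0.0196325^2/(2*9.81)) = 0.001226 m
Therefore the lateral friction head loss = 0.001226 m.


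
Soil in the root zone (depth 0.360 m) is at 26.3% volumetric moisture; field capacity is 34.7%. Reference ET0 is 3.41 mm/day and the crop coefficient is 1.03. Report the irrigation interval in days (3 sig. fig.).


Approach: apply soil-water budget scheduling, SMD = (FC-theta)/100*depth*1000; ETc = ET0*Kc; interval = SMD/ETc.
Step 1 — soil moisture deficit:
  SMD = (34.7 - 26.3)/100 * 0.360 * 1000 = 30.240 mm
Step 2 — daily crop ET (ETc = ET0*Kc):
  ETc = 3.41 * 1.03 = 3.5123 mm/day
Step 3 — irrigation interval (SMD/ETc):
  interval = 30.240 / 3.5123 = 8.61 days
Therefore the irrigation interval = 8.61 days.


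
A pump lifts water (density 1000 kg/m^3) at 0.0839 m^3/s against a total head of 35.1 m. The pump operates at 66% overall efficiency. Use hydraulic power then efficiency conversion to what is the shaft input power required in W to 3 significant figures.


Approach: apply hydraulic power then efficiency conversion, P = rho*g*Q*H; P_in = P/eta.
Step 1 — hydraulic power (P = rho*g*Q*H):
  P = 1000 * 9.81 * 0.0839 * 35.1 = 28889 W
Step 2 — input power: P_in = P/eta = 28889 / 0.66 = 43800 W
Therefore the shaft input power required = 43800 W.


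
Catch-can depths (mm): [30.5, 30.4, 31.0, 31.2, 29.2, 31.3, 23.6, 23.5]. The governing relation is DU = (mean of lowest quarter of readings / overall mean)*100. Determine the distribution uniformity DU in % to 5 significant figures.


sorted lowest 2 of 8: [23.5, 23.6] -> mean = 23.55000 mm
overall mean = 28.83750 mm
DU = (23.55000/28.83750)*100 = 81.664 %
Therefore the distribution uniformity DU = 81.664 %.


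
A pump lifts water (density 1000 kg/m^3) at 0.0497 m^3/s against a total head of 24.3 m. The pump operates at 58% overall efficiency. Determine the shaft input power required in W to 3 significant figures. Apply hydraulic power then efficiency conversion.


Approach: apply hydraulic power then efficiency conversion, P = rho*g*Q*H; P_in = P/eta.
Step 1 — hydraulic power (P = rho*g*Q*H):
  P = 1000 * 9.81 * 0.0497 * 24.3 = 11848 W
Step 2 — input power: P_in = P/eta = 11848 / 0.58 = 20400 W
Therefore the shaft input power required = 20400 W.


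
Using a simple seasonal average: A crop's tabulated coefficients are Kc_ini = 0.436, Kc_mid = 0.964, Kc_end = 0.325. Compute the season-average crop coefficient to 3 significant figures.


Approach: apply a simple seasonal average, Kc_avg = (Kc_ini + Kc_mid + Kc_end)/3.
Kc_avg = (0.436 + 0.964 + 0.325)/3 = 0.575
Therefore the season-average crop coefficient = 0.575.


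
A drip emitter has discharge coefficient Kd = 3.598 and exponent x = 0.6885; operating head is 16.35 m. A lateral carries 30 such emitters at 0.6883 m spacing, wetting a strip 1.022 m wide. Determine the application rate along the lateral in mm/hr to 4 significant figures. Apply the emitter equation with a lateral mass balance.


Approach: apply the emitter equation with a lateral mass balance, q = Kd*h^x; Q = n*q; rate = Q/(n*spacing*width).
Step 1 — single emitter flow (q = Kd*h^x):
  q = 3.598 * 16.35^0.6885 = 24.6359 L/hr
Step 2 — total lateral flow: Q = 30 * 24.6359 = 739.076 L/hr
Step 3 — wetted area: A = 30 * 0.6883 * 1.022 = 21.1033 m^2
Step 4 — application rate: Q/A = 739.076/21.1033 = 35.02 mm/hr
Therefore the application rate along the lateral = 35.02 mm/hr.


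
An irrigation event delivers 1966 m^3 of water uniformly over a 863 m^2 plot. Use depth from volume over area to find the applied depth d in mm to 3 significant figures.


Approach: apply depth from volume over area, d = (V/A)*1000.
d = (1966 / 863) * 1000 = 2280 mm
Therefore the applied depth d = 2280 mm.


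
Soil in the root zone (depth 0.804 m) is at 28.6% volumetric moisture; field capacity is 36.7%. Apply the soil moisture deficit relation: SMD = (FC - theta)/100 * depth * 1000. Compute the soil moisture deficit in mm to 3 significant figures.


SMD = (36.7 - 28.6)/100 * 0.804 * 1000 = 65.1 mm
Therefore the soil moisture deficit = 65.1 mm.


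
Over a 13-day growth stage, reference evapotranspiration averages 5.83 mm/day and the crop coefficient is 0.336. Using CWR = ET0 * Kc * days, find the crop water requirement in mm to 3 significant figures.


CWR = 5.83 * 0.336 * 13 = 25.5 mm
Therefore the crop water requirement = 25.5 mm.


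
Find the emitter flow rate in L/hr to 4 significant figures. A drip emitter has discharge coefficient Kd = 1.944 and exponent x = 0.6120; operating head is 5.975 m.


Approach: apply the emitter characteristic equation, q = Kd * h^x.
q = 1.944 * 5.975^0.6120 = 5.805 L/hr
Therefore the emitter flow rate = 5.805 L/hr.


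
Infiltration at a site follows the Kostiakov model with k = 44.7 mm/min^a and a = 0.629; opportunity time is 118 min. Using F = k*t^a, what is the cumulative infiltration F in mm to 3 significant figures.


F = 44.7 * 118^0.629 = 899 mm
Therefore the cumulative infiltration F = 899 mm.


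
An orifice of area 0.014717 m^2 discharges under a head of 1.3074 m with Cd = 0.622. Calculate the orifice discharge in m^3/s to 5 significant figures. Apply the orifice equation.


Approach: apply the orifice equation, Q = Cd*A*sqrt(2*g*h).
Q = 0.622 * 0.014717 * sqrt(2*9.81*1.3074) = 0.046362 m^3/s
Therefore the orifice discharge = 0.046362 m^3/s.


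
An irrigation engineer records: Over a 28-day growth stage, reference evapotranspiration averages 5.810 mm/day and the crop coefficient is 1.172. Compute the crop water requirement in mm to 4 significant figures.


Approach: apply the crop water requirement relation, CWR = ET0 * Kc * days.
CWR = 5.810 * 1.172 * 28 = 190.7 mm
Therefore the crop water requirement = 190.7 mm.


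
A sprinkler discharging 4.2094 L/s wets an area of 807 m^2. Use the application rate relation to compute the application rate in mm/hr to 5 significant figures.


Approach: apply the application rate relation, rate = (Q/A)*3600.
rate = (4.2094 / 807) * 3600 = 18.778 mm/hr
Therefore the application rate = 18.778 mm/hr.


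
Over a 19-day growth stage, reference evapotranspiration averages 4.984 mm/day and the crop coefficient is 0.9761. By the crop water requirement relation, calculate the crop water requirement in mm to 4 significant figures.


Approach: apply the crop water requirement relation, CWR = ET0 * Kc * days.
CWR = 4.984 * 0.9761 * 19 = 92.43 mm
Therefore the crop water requirement = 92.43 mm.


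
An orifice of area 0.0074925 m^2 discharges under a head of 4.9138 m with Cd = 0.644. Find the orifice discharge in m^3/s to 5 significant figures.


Approach: apply the orifice equation, Q = Cd*A*sqrt(2*g*h).
Q = 0.644 * 0.0074925 * sqrt(2*9.81*4.9138) = 0.047377 m^3/s
Therefore the orifice discharge = 0.047377 m^3/s.


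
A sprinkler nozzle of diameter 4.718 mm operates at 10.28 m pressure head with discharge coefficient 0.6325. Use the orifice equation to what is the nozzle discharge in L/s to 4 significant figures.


Approach: apply the orifice equation, Q = Cd*A*sqrt(2*g*h), A = pi*(d/2)^2.
A = pi*(4.718e-3/2)^2 = 1.74826e-05 m^2
Q = 0.6325 * 1.74826e-05 * sqrt(2*9.81*10.28) * 1000 = 0.1570 L/s
Therefore the nozzle discharge = 0.1570 L/s.


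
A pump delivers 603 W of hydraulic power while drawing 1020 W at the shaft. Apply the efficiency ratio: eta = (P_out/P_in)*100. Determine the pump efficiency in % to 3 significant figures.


eta = (603 / 1020) * 100 = 59.1 %
Therefore the pump efficiency = 59.1 %.


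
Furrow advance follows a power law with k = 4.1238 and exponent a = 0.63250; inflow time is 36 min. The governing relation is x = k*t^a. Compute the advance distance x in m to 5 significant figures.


x = 4.1238 * 36^0.63250 = 39.779 m
Therefore the advance distance x = 39.779 m.


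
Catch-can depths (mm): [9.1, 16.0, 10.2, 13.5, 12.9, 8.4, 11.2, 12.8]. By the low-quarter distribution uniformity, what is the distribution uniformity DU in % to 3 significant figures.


Approach: apply the low-quarter distribution uniformity, DU = (mean of lowest quarter of readings / overall mean)*100.
sorted lowest 2 of 8: [8.4, 9.1] -> mean = 8.7500 mm
overall mean = 11.762 mm
DU = (8.7500/11.762)*100 = 74.4 %
Therefore the distribution uniformity DU = 74.4 %.


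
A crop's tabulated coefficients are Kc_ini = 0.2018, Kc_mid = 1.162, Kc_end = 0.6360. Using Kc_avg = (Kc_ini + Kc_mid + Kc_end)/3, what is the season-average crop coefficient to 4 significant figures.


Kc_avg = (0.2018 + 1.162 + 0.6360)/3 = 0.6666
Therefore the season-average crop coefficient = 0.6666.


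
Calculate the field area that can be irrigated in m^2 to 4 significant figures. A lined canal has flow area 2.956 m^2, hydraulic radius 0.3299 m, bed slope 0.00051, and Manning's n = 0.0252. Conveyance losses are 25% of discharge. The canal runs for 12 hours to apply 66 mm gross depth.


Approach: apply Manning's equation with a conveyance and depth budget, Q = (1/n)*A*R^(2/3)*S^(1/2); Q_field = Q*(1-loss); Area = Q_field*t/(d/1000).
Step 1 — canal discharge (Manning's equation):
  Q = (1/0.0252) * 2.956 * 0.3299^(2/3) * 0.00051^(1/2) = 1.26477 m^3/s
Step 2 — delivered flow: Q_field = 1.26477*(1 - 25/100) = 0.948575 m^3/s
Step 3 — volume delivered: V = 0.948575 * 12*3600 = 40978.5 m^3
Step 4 — area served: A = V / (depth/1000) = 40978.5 / 0.066 = 620900 m^2
Therefore the field area that can be irrigated = 620900 m^2.


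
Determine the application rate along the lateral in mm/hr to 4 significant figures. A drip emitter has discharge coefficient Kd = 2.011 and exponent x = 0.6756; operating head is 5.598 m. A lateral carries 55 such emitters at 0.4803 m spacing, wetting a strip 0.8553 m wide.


Approach: apply the emitter equation with a lateral mass balance, q = Kd*h^x; Q = n*q; rate = Q/(n*spacing*width).
Step 1 — single emitter flow (q = Kd*h^x):
  q = 2.011 * 5.598^0.6756 = 6.43848 L/hr
Step 2 — total lateral flow: Q = 55 * 6.43848 = 354.116 L/hr
Step 3 — wetted area: A = 55 * 0.4803 * 0.8553 = 22.5940 m^2
Step 4 — application rate: Q/A = 354.116/22.5940 = 15.67 mm/hr
Therefore the application rate along the lateral = 15.67 mm/hr.


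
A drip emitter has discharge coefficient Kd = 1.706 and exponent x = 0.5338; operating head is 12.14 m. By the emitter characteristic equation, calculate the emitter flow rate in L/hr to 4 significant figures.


Approach: apply the emitter characteristic equation, q = Kd * h^x.
q = 1.706 * 12.14^0.5338 = 6.467 L/hr
Therefore the emitter flow rate = 6.467 L/hr.


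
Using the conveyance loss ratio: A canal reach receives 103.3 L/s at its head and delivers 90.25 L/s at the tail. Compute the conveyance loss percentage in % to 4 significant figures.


Approach: apply the conveyance loss ratio, loss% = ((Q_head - Q_tail)/Q_head)*100.
loss = ((103.3 - 90.25)/103.3)*100 = 12.63 %
Therefore the conveyance loss percentage = 12.63 %.


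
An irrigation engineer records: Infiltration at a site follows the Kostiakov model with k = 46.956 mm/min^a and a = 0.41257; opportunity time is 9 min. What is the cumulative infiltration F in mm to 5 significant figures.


Approach: apply the Kostiakov infiltration equation, F = k*t^a.
F = 46.956 * 9^0.41257 = 116.25 mm
Therefore the cumulative infiltration F = 116.25 mm.


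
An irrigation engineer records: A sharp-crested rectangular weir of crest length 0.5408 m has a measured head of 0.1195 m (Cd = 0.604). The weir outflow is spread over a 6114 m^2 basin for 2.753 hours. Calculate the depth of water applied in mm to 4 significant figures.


Approach: apply the rectangular weir equation with a volume-to-depth conversion, Q = (2/3)*Cd*L*sqrt(2g)*H^1.5; d = Q*t/A * 1000.
Step 1 — weir discharge:
  Q = (2/3)*0.604*0.5408*sqrt(2*9.81)*0.1195^1.5 = 0.0398459 m^3/s
Step 2 — volume: V = 0.0398459 * 2.753*3600 = 394.905 m^3
Step 3 — depth: d = V/A * 1000 = 394.905/6114 * 1000 = 64.59 mm
Therefore the depth of water applied = 64.59 mm.


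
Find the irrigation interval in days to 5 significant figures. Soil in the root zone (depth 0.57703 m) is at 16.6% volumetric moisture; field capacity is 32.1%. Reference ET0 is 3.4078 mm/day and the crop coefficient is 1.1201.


Approach: apply soil-water budget scheduling, SMD = (FC-theta)/100*depth*1000; ETc = ET0*Kc; interval = SMD/ETc.
Step 1 — soil moisture deficit:
  SMD = (32.1 - 16.6)/100 * 0.57703 * 1000 = 89.43965 mm
Step 2 — daily crop ET (ETc = ET0*Kc):
  ETc = 3.4078 * 1.1201 = 3.817077 mm/day
Step 3 — irrigation interval (SMD/ETc):
  interval = 89.43965 / 3.817077 = 23.431 days
Therefore the irrigation interval = 23.431 days.


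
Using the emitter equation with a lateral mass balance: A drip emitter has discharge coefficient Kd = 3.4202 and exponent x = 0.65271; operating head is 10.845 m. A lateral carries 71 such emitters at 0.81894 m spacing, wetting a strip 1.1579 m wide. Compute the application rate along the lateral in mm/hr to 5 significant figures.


Approach: apply the emitter equation with a lateral mass balance, q = Kd*h^x; Q = n*q; rate = Q/(n*spacing*width).
Step 1 — single emitter flow (q = Kd*h^x):
  q = 3.4202 * 10.845^0.65271 = 16.20900 L/hr
Step 2 — total lateral flow: Q = 71 * 16.20900 = 1150.839 L/hr
Step 3 — wetted area: A = 71 * 0.81894 * 1.1579 = 67.32579 m^2
Step 4 — application rate: Q/A = 1150.839/67.32579 = 17.094 mm/hr
Therefore the application rate along the lateral = 17.094 mm/hr.


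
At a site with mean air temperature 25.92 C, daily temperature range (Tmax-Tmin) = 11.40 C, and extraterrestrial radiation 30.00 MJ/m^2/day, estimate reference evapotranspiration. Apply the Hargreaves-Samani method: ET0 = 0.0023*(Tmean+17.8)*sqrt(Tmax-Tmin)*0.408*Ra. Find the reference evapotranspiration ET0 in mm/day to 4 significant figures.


ET0 = 0.0023*(25.92+17.8)*sqrt(11.40)*0.408*30.00 = 4.156 mm/day
Therefore the reference evapotranspiration ET0 = 4.156 mm/day.


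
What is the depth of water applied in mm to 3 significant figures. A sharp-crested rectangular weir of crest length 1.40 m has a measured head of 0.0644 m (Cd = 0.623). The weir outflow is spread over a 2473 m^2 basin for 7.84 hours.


Approach: apply the rectangular weir equation with a volume-to-depth conversion, Q = (2/3)*Cd*L*sqrt(2g)*H^1.5; d = Q*t/A * 1000.
Step 1 — weir discharge:
  Q = (2/3)*0.623*1.40*sqrt(2*9.81)*0.0644^1.5 = 0.042092 m^3/s
Step 2 — volume: V = 0.042092 * 7.84*3600 = 1188.0 m^3
Step 3 — depth: d = V/A * 1000 = 1188.0/2473 * 1000 = 480 mm
Therefore the depth of water applied = 480 mm.


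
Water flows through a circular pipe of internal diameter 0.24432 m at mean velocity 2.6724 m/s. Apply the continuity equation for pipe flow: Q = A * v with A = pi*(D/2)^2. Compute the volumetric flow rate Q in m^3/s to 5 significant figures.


A = pi*(0.24432/2)^2 = 0.04688219 m^2
Q = 0.04688219 * 2.6724 = 0.12529 m^3/s
Therefore the volumetric flow rate Q = 0.12529 m^3/s.


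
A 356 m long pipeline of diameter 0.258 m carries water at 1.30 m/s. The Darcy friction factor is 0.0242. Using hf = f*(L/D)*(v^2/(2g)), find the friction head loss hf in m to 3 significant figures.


hf = 0.0242 * (356/0.258) * (1.30^2 / (2*9.81))
hf = 2.88 m
Therefore the friction head loss hf = 2.88 m.


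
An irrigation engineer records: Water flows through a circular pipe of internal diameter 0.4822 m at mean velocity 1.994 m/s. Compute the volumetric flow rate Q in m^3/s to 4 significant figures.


Approach: apply the continuity equation for pipe flow, Q = A * v with A = pi*(D/2)^2.
A = pi*(0.4822/2)^2 = 0.182618 m^2
Q = 0.182618 * 1.994 = 0.3641 m^3/s
Therefore the volumetric flow rate Q = 0.3641 m^3/s.


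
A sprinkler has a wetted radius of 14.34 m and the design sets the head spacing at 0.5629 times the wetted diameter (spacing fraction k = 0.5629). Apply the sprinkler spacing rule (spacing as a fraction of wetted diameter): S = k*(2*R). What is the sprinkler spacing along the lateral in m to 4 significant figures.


S = 0.5629 * (2 * 14.34) = 16.14 m
Therefore the sprinkler spacing along the lateral = 16.14 m.


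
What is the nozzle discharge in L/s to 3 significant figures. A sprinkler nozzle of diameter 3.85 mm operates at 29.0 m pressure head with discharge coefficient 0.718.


Approach: apply the orifice equation, Q = Cd*A*sqrt(2*g*h), A = pi*(d/2)^2.
A = pi*(3.85e-3/2)^2 = 1.1642e-05 m^2
Q = 0.718 * 1.1642e-05 * sqrt(2*9.81*29.0) * 1000 = 0.199 L/s
Therefore the nozzle discharge = 0.199 L/s.


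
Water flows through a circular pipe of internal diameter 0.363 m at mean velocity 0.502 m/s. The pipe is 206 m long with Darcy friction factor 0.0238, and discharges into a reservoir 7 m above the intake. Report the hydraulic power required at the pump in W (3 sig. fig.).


Approach: apply continuity + Darcy-Weisbach + hydraulic power, Q = A*v; hf = f*(L/D)*(v^2/(2g)); H = static + hf; P = rho*g*Q*H.
Step 1 — flow rate (continuity, Q = A*v):
  A = pi*(0.363/2)^2 = 0.10349 m^2
  Q = 0.10349 * 0.502 = 0.051953 m^3/s
Step 2 — friction head loss (Darcy-Weisbach):
  hf = 0.0238 * (206/0.363) * (0.502^2 / (2*9.81))
  hf = 0.17348 m
Step 3 — total head: H = 7 + 0.17348 = 7.1735 m
Step 4 — hydraulic power (P = rho*g*Q*H):
  P = 1000 * 9.81 * 0.051953 * 7.1735 = 3660 W
Therefore the hydraulic power required at the pump = 3660 W.


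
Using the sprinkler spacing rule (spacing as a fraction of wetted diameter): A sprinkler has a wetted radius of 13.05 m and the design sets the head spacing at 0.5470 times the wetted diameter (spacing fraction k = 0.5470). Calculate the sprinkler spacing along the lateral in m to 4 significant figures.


Approach: apply the sprinkler spacing rule (spacing as a fraction of wetted diameter), S = k*(2*R).
S = 0.5470 * (2 * 13.05) = 14.28 m
Therefore the sprinkler spacing along the lateral = 14.28 m.


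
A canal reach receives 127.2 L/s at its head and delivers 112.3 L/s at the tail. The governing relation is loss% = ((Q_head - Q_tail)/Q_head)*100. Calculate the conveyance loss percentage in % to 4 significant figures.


loss = ((127.2 - 112.3)/127.2)*100 = 11.71 %
Therefore the conveyance loss percentage = 11.71 %.


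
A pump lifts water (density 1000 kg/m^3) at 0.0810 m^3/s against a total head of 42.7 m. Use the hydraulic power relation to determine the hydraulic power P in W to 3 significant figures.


Approach: apply the hydraulic power relation, P = rho*g*Q*H.
P = 1000 * 9.81 * 0.0810 * 42.7 = 33900 W
Therefore the hydraulic power P = 33900 W.


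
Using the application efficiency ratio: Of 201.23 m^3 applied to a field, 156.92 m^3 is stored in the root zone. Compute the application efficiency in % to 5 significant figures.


Approach: apply the application efficiency ratio, Ea = (stored/applied)*100.
Ea = (156.92/201.23)*100 = 77.980 %
Therefore the application efficiency = 77.980 %.


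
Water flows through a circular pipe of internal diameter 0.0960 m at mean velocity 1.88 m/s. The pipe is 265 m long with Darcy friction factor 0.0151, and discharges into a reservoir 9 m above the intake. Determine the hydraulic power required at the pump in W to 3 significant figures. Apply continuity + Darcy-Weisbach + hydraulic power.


Approach: apply continuity + Darcy-Weisbach + hydraulic power, Q = A*v; hf = f*(L/D)*(v^2/(2g)); H = static + hf; P = rho*g*Q*H.
Step 1 — flow rate (continuity, Q = A*v):
  A = pi*(0.0960/2)^2 = 0.0072382 m^2
  Q = 0.0072382 * 1.88 = 0.013608 m^3/s
Step 2 — friction head loss (Darcy-Weisbach):
  hf = 0.0151 * (265/0.0960) * (1.88^2 / (2*9.81))
  hf = 7.5088 m
Step 3 — total head: H = 9 + 7.5088 = 16.509 m
Step 4 — hydraulic power (P = rho*g*Q*H):
  P = 1000 * 9.81 * 0.013608 * 16.509 = 2200 W
Therefore the hydraulic power required at the pump = 2200 W.
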